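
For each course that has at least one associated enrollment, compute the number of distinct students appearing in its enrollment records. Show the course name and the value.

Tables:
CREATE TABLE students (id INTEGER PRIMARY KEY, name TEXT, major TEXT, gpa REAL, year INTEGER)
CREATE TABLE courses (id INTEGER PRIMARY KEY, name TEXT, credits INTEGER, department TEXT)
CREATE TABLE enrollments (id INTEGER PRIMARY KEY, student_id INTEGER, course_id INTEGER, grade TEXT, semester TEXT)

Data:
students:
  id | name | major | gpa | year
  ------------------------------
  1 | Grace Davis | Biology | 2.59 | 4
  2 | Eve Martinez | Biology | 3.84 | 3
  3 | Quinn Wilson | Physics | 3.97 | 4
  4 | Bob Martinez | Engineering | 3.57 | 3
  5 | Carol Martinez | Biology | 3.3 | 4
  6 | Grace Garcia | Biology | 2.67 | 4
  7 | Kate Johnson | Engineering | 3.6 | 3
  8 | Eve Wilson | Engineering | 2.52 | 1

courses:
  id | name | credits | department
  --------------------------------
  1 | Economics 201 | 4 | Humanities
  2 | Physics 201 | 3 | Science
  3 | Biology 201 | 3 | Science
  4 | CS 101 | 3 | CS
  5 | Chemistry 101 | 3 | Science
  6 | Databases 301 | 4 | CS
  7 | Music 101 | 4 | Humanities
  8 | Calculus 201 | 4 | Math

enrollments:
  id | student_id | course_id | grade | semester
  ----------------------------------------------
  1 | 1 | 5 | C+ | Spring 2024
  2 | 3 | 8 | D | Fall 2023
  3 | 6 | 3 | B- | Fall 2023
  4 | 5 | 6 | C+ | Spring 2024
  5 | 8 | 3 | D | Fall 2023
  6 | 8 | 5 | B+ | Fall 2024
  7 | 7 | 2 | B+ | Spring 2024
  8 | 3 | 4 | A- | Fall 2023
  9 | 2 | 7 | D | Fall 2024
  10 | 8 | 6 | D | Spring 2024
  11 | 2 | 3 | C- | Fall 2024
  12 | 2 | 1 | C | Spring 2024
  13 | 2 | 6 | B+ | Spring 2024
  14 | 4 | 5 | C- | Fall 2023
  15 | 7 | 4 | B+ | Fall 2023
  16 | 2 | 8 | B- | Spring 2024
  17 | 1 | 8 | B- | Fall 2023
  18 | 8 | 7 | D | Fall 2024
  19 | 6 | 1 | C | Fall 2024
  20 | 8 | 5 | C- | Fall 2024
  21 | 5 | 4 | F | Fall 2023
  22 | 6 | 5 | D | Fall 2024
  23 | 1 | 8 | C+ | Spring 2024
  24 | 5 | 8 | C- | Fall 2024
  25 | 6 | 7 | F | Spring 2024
SELECT p.name, COUNT(DISTINCT c.student_id) AS distinct_student_count FROM enrollments c JOIN courses p ON c.course_id = p.id GROUP BY p.id, p.name

Execution result:
name | distinct_student_count
Economics 201 | 2
Physics 201 | 1
Biology 201 | 3
CS 101 | 3
Chemistry 101 | 4
Databases 301 | 3
Music 101 | 3
Calculus 201 | 4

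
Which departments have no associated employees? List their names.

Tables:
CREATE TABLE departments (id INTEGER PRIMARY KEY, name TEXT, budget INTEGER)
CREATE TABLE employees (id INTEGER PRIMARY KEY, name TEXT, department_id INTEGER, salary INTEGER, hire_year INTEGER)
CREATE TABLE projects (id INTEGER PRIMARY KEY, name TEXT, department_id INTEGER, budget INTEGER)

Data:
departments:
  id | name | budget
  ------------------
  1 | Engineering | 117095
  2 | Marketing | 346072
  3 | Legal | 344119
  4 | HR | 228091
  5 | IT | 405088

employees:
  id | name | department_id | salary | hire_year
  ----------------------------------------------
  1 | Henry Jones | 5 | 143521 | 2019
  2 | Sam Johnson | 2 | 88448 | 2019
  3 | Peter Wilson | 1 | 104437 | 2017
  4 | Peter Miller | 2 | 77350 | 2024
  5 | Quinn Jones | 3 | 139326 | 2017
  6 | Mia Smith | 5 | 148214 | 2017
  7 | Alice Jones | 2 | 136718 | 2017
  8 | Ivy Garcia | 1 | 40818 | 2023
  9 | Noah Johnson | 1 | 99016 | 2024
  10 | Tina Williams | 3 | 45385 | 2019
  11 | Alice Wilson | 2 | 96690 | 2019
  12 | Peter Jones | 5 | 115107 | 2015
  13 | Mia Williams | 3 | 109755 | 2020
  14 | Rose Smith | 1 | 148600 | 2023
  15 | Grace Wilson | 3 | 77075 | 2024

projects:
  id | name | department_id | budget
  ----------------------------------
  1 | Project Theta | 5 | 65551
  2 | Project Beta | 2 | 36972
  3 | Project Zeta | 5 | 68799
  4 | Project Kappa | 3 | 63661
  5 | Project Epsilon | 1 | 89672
SELECT p.name FROM departments p LEFT JOIN employees c ON c.department_id = p.id WHERE c.id IS NULL

Execution result:
HR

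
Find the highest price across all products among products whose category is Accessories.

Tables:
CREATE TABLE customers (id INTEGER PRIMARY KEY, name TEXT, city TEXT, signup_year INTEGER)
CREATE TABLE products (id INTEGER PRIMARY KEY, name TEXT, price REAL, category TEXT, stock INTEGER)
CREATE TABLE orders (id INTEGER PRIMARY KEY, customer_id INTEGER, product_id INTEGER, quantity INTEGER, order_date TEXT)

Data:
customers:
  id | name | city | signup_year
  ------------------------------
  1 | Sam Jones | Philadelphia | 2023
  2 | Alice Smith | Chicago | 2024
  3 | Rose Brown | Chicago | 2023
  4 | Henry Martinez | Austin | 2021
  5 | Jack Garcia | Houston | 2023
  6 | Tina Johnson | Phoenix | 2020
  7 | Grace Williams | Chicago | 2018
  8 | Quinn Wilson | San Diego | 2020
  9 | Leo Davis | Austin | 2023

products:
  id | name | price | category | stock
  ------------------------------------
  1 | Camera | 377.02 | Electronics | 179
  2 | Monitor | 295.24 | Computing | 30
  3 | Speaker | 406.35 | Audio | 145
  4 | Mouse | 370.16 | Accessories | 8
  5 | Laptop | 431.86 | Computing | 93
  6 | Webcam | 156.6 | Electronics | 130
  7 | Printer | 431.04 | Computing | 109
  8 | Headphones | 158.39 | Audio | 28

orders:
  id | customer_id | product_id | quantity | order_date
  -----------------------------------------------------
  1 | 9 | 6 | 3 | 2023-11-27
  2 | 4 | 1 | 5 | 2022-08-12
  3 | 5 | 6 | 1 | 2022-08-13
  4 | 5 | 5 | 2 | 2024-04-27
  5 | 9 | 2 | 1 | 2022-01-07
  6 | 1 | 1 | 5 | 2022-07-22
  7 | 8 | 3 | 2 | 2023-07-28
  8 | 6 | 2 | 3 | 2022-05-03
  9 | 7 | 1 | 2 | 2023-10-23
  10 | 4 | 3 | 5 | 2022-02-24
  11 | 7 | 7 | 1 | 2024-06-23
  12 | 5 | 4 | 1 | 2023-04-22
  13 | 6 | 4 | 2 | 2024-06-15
SELECT MAX(price) FROM products WHERE category = 'Accessories'

Execution result:
370.16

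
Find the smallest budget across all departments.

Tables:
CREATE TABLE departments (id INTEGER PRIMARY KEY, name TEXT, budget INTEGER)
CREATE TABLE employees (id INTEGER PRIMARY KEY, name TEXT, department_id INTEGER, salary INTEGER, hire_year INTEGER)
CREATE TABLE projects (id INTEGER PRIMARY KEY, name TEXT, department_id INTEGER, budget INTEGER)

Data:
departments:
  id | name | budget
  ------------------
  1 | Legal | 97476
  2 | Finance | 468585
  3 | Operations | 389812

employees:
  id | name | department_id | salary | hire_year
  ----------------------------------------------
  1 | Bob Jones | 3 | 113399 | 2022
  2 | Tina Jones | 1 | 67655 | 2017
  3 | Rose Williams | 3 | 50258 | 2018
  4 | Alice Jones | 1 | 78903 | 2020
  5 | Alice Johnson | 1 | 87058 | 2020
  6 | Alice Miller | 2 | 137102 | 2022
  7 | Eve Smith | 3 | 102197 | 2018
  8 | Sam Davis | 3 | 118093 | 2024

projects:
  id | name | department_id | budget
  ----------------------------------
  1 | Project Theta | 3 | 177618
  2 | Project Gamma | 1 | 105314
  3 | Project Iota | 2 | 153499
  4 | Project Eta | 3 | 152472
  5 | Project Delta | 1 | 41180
SELECT MIN(budget) FROM departments

Execution result:
97476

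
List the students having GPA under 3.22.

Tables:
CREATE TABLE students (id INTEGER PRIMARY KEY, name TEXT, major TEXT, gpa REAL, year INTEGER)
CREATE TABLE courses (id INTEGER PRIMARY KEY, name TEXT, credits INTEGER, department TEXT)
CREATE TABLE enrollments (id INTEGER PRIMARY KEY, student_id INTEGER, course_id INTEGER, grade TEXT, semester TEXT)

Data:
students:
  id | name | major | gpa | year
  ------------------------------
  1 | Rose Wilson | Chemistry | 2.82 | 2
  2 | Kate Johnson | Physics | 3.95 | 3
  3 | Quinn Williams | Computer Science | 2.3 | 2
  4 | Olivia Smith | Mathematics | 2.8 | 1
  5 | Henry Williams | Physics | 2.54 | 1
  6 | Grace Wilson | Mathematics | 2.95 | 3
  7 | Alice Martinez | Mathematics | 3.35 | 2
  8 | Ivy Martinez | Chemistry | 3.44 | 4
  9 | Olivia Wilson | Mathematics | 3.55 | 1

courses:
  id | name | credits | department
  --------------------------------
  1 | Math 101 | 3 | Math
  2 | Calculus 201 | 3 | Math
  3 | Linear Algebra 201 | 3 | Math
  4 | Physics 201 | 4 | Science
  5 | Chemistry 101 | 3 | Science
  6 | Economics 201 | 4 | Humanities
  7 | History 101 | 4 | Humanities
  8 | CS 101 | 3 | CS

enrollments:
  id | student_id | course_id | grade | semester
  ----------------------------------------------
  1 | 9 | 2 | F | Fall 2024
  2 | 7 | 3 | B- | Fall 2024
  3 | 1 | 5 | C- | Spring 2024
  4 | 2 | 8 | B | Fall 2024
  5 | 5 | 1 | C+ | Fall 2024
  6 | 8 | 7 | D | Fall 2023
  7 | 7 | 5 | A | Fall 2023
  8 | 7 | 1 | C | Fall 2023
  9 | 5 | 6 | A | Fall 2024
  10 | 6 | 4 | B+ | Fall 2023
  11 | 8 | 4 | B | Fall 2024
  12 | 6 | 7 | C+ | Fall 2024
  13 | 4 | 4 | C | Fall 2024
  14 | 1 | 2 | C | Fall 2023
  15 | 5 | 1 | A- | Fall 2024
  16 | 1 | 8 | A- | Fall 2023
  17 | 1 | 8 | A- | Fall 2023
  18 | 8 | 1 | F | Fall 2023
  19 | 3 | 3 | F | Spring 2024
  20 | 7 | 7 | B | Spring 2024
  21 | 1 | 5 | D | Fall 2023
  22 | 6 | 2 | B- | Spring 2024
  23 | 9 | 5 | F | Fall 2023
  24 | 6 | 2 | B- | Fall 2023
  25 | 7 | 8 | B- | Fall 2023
SELECT name, gpa FROM students WHERE gpa < 3.22

Execution result:
name | gpa
Rose Wilson | 2.82
Quinn Williams | 2.30
Olivia Smith | 2.80
Henry Williams | 2.54
Grace Wilson | 2.95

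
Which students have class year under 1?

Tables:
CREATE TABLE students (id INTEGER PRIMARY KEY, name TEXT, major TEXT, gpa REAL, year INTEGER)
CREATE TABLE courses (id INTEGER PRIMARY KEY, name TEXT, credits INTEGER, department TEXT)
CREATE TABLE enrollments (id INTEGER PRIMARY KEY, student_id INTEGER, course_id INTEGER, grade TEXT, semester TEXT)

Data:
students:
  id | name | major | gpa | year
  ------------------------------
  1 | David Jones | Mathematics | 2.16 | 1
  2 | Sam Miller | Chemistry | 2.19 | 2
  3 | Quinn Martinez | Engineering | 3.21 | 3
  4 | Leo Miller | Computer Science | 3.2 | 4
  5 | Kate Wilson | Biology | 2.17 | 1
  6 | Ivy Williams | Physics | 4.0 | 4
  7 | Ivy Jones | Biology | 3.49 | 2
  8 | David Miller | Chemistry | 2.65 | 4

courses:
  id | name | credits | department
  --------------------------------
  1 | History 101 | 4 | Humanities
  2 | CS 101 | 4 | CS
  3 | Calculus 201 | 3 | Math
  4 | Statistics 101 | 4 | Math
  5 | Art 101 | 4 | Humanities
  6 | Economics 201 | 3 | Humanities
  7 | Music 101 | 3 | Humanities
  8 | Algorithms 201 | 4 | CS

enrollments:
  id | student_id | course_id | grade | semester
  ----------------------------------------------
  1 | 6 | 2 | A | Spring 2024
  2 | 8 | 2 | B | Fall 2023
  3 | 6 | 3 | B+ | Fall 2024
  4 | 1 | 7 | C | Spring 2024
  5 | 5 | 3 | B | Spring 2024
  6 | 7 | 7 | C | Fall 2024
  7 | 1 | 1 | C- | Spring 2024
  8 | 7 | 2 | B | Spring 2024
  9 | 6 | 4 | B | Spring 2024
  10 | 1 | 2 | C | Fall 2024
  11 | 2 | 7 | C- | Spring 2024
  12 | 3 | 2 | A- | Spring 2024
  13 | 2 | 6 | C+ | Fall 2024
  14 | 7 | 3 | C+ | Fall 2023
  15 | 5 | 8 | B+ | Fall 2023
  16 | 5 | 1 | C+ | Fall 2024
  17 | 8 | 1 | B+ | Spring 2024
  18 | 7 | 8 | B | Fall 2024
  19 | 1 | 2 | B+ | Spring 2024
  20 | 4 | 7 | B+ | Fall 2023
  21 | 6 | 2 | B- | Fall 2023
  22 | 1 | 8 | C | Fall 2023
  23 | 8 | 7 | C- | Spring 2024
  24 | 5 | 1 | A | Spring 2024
SELECT name, year FROM students WHERE year < 1

Execution result:
(no rows)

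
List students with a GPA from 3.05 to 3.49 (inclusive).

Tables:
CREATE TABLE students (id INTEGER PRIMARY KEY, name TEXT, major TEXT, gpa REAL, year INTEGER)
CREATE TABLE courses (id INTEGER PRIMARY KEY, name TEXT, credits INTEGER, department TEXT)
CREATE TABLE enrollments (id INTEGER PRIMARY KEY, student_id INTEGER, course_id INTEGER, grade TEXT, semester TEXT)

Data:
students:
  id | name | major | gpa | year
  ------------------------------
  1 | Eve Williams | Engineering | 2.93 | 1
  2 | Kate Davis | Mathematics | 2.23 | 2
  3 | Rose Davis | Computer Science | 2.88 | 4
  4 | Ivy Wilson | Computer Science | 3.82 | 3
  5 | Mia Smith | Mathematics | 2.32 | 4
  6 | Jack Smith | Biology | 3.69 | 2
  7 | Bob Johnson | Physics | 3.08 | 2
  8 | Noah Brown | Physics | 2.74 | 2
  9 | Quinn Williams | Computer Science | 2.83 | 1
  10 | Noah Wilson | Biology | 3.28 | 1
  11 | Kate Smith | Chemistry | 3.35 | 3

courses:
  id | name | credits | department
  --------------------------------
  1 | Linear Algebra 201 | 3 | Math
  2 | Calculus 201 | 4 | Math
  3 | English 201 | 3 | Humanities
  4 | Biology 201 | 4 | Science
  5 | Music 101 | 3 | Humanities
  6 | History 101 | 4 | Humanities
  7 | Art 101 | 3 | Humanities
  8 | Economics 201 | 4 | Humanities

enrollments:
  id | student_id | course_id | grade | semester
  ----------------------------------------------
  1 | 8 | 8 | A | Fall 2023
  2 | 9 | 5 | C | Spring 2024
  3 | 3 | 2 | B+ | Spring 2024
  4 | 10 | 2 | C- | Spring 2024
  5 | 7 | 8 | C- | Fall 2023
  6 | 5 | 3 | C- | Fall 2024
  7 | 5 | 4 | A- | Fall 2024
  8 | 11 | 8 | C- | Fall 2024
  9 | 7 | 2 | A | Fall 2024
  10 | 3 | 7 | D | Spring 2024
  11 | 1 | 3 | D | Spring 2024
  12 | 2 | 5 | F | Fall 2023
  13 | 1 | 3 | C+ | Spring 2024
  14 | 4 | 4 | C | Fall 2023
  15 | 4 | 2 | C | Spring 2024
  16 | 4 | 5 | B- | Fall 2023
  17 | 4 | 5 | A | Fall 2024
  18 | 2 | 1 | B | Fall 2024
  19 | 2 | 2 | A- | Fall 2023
SELECT name, gpa FROM students WHERE gpa BETWEEN 3.05 AND 3.49

Execution result:
name | gpa
Bob Johnson | 3.08
Noah Wilson | 3.28
Kate Smith | 3.35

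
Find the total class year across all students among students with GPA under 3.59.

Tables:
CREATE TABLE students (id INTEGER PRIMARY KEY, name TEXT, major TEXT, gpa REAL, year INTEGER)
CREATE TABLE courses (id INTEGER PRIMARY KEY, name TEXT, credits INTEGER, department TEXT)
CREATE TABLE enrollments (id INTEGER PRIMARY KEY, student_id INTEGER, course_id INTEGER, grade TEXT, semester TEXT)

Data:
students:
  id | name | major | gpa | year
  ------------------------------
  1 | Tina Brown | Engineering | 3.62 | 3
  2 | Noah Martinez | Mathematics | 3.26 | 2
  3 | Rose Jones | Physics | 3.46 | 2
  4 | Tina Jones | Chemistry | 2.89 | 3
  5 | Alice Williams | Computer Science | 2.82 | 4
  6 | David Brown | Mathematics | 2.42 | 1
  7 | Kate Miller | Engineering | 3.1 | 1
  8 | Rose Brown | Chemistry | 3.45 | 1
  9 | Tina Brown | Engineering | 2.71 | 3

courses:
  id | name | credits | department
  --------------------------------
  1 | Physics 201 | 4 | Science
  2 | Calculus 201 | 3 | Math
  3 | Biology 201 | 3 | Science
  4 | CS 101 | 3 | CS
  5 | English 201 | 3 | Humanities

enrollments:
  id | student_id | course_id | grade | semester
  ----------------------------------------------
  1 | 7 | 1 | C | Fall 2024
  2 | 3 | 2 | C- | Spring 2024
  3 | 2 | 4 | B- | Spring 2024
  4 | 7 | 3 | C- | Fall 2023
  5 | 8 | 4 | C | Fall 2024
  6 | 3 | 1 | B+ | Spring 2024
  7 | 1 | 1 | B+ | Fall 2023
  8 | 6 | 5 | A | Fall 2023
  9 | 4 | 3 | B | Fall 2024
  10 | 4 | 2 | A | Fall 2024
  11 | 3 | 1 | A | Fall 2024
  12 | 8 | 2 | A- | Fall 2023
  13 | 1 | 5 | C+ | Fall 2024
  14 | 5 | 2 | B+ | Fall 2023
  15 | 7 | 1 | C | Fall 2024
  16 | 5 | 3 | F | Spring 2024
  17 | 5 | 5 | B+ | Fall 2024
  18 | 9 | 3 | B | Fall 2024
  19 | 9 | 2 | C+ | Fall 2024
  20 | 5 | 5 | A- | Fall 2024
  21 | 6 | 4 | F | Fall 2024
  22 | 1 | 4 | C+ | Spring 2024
SELECT SUM(year) FROM students WHERE gpa < 3.59

Execution result:
17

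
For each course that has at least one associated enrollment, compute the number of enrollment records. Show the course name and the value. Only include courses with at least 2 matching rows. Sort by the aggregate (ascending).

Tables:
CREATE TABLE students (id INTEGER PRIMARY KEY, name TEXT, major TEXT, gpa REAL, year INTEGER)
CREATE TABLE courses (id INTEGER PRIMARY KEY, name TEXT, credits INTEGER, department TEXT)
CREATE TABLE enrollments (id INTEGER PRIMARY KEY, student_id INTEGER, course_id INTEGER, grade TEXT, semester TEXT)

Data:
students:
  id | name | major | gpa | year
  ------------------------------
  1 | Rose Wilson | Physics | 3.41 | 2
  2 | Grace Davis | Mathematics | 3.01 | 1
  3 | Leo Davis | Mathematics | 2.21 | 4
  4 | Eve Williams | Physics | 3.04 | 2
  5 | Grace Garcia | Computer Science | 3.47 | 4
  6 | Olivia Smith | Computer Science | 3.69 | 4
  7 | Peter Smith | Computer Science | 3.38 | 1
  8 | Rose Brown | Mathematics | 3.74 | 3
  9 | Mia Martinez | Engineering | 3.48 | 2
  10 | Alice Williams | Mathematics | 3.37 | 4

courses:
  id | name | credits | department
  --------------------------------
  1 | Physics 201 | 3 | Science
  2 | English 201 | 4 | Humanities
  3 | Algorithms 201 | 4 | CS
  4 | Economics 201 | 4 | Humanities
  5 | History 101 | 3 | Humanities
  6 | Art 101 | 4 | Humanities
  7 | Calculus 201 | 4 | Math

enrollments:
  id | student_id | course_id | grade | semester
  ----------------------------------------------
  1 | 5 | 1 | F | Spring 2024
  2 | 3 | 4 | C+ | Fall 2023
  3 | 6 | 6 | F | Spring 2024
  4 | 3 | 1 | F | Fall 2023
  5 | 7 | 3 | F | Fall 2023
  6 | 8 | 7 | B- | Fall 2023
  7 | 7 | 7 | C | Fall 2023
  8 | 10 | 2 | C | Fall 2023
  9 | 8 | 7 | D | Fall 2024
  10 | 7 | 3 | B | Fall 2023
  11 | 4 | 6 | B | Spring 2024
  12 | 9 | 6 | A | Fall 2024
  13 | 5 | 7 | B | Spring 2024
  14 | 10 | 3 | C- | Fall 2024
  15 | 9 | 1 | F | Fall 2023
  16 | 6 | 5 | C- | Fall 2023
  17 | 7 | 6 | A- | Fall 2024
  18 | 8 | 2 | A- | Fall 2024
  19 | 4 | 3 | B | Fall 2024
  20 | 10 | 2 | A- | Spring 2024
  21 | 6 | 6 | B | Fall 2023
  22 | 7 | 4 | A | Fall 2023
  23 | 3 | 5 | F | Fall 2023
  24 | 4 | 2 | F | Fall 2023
SELECT p.name, COUNT(*) AS n FROM enrollments c JOIN courses p ON c.course_id = p.id GROUP BY p.id, p.name HAVING COUNT(*) >= 2 ORDER BY n ASC

Execution result:
name | n
Economics 201 | 2
History 101 | 2
Physics 201 | 3
English 201 | 4
Algorithms 201 | 4
Calculus 201 | 4
Art 101 | 5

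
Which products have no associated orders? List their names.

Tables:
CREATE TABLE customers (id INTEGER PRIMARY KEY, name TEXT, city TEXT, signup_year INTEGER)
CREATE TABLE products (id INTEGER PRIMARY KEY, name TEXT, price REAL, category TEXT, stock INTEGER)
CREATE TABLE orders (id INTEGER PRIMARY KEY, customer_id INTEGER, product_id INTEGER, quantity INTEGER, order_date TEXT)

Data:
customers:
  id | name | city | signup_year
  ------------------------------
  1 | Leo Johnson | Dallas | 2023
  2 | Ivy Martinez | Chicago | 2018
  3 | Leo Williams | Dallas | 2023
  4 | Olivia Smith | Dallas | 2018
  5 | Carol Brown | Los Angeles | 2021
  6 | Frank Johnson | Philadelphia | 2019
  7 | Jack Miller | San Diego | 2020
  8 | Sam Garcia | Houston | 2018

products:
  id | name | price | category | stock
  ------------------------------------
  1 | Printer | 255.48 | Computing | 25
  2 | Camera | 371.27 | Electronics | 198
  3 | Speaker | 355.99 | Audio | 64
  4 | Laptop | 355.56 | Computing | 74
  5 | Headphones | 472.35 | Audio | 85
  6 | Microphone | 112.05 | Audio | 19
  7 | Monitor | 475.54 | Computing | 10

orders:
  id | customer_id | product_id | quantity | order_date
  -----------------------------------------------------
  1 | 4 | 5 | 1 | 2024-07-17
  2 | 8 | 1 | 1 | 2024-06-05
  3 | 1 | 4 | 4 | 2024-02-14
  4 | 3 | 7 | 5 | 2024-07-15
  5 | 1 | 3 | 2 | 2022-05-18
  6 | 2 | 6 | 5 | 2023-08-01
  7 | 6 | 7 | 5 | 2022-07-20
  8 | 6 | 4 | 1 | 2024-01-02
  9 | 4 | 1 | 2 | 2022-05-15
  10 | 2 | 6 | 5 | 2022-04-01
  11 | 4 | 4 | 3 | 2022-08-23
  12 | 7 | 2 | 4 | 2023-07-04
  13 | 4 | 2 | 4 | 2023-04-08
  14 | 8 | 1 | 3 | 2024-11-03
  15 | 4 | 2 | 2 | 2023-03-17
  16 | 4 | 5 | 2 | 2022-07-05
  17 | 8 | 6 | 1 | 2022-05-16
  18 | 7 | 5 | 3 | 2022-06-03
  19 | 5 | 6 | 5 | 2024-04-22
SELECT p.name FROM products p LEFT JOIN orders c ON c.product_id = p.id WHERE c.id IS NULL

Execution result:
(no rows)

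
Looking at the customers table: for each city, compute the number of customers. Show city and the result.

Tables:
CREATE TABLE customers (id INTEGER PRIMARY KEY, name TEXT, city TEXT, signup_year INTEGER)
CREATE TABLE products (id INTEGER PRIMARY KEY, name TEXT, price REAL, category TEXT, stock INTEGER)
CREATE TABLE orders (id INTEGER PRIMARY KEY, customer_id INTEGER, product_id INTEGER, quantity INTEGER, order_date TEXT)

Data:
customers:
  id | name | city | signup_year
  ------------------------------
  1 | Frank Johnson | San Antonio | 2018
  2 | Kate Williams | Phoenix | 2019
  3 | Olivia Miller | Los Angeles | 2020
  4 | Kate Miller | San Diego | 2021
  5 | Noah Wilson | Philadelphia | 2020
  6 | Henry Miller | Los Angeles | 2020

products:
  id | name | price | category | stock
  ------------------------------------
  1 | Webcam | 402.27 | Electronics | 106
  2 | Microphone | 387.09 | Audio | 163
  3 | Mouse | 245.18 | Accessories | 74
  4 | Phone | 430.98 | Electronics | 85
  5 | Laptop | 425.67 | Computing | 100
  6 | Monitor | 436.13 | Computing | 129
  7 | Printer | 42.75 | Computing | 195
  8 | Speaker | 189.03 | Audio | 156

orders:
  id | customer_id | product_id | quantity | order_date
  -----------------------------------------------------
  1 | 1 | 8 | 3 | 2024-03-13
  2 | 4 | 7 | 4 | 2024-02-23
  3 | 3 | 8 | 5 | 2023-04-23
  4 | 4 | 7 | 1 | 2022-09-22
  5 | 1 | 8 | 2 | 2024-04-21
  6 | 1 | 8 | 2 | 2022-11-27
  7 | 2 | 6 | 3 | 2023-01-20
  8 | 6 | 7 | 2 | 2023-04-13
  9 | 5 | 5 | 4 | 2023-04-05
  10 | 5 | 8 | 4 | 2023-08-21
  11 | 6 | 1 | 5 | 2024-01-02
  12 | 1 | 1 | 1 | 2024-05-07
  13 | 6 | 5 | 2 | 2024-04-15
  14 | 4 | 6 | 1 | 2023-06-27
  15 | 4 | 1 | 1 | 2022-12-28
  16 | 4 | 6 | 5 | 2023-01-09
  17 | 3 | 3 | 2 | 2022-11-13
SELECT city, COUNT(*) AS n FROM customers GROUP BY city

Execution result:
city | n
Los Angeles | 2
Philadelphia | 1
Phoenix | 1
San Antonio | 1
San Diego | 1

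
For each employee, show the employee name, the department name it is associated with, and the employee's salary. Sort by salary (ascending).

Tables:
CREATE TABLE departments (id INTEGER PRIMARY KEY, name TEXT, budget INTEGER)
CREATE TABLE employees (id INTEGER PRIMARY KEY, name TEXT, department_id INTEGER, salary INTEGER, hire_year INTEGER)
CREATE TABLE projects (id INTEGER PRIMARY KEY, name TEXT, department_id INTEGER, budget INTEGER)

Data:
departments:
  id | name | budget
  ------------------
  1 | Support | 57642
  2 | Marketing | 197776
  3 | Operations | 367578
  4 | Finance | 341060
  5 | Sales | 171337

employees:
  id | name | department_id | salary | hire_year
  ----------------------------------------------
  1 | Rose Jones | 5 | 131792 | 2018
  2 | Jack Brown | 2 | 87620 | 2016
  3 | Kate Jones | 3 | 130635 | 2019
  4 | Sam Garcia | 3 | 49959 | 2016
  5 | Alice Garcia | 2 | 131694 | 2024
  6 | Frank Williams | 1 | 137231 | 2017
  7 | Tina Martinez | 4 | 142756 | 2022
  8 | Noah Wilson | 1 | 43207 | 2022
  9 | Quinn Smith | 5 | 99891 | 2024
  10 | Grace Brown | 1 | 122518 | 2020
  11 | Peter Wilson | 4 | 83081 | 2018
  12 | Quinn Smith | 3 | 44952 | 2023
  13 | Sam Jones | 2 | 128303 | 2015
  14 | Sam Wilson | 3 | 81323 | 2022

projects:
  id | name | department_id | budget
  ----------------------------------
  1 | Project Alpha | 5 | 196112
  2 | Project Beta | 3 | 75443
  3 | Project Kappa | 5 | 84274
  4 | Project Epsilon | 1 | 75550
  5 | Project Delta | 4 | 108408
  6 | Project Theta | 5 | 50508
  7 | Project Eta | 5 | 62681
SELECT c.name, p.name AS department, c.salary FROM employees c JOIN departments p ON c.department_id = p.id ORDER BY c.salary ASC

Execution result:
name | department | salary
Noah Wilson | Support | 43207
Quinn Smith | Operations | 44952
Sam Garcia | Operations | 49959
Sam Wilson | Operations | 81323
Peter Wilson | Finance | 83081
Jack Brown | Marketing | 87620
Quinn Smith | Sales | 99891
Grace Brown | Support | 122518
Sam Jones | Marketing | 128303
Kate Jones | Operations | 130635
Alice Garcia | Marketing | 131694
Rose Jones | Sales | 131792
Frank Williams | Support | 137231
Tina Martinez | Finance | 142756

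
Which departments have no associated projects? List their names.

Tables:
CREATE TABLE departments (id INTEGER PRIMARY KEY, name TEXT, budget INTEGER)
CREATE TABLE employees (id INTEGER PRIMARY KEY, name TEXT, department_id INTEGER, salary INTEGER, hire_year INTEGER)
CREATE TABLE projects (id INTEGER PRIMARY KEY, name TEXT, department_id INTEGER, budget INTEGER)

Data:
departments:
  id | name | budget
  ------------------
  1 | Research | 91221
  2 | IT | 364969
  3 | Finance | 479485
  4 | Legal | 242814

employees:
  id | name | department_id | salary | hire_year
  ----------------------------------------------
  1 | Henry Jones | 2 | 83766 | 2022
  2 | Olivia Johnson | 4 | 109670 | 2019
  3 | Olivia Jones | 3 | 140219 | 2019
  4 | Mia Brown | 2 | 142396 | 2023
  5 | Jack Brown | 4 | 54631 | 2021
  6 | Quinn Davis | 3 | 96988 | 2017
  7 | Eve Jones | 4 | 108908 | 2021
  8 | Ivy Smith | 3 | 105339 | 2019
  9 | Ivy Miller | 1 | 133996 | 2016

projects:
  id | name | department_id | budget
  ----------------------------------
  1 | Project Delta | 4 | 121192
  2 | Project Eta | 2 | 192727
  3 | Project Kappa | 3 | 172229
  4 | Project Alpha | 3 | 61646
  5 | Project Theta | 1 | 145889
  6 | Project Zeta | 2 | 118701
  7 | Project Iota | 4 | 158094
SELECT p.name FROM departments p LEFT JOIN projects c ON c.department_id = p.id WHERE c.id IS NULL

Execution result:
(no rows)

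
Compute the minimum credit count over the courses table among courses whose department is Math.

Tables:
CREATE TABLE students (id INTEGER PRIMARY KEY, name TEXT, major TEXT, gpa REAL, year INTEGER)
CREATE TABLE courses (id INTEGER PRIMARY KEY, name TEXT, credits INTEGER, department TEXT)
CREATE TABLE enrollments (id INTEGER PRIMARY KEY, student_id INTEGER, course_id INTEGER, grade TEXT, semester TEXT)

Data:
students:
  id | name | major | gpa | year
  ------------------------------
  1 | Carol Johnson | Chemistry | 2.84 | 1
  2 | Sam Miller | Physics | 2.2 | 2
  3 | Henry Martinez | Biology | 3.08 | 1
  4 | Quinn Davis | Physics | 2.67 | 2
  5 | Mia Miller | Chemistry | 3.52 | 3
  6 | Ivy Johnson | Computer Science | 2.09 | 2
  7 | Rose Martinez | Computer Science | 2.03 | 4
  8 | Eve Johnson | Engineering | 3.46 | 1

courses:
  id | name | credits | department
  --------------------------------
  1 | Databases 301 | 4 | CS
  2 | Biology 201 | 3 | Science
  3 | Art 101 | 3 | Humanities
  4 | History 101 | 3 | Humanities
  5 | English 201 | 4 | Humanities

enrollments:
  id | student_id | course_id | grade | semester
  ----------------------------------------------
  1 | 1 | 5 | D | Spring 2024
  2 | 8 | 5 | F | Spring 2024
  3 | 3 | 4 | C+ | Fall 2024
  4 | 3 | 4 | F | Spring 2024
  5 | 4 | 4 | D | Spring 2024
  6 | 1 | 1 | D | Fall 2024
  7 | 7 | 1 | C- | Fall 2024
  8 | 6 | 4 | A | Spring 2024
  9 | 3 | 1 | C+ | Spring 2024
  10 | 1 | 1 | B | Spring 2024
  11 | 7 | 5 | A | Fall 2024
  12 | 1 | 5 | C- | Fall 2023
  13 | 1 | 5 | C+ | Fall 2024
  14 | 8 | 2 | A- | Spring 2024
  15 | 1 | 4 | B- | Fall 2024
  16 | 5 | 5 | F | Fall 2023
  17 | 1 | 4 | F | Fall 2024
SELECT MIN(credits) FROM courses WHERE department = 'Math'

Execution result:
NULL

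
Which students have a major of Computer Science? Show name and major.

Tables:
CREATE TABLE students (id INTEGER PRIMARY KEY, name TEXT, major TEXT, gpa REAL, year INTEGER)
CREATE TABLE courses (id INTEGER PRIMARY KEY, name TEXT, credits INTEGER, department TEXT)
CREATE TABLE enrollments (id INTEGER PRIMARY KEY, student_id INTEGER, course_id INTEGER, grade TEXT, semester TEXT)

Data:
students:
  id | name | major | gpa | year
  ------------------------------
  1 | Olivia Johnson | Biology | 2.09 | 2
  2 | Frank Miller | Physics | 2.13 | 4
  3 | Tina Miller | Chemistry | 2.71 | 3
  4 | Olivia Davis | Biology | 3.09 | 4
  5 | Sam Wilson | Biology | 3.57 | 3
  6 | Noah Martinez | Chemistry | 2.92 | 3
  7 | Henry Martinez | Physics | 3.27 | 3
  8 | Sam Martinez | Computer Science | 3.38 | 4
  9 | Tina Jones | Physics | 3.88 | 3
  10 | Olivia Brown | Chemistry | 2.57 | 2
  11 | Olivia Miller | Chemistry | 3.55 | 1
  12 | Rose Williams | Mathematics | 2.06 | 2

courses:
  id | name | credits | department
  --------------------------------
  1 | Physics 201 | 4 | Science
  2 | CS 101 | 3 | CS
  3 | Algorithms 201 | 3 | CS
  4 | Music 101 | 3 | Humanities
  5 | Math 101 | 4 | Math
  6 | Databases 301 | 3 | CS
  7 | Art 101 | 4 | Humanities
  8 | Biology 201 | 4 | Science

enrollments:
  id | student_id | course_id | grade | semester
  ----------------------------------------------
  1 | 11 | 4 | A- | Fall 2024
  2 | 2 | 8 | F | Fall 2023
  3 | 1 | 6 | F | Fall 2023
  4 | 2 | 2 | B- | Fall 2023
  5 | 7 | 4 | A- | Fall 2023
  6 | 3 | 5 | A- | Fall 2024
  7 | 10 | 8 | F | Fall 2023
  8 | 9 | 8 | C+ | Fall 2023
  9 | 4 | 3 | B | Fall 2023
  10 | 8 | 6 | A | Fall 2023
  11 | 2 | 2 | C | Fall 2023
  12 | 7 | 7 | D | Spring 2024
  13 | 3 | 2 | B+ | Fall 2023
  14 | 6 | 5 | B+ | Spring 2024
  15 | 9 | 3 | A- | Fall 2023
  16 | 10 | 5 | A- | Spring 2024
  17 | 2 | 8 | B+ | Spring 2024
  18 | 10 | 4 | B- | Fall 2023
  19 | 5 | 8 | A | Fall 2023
SELECT name, major FROM students WHERE major = 'Computer Science'

Execution result:
name | major
Sam Martinez | Computer Science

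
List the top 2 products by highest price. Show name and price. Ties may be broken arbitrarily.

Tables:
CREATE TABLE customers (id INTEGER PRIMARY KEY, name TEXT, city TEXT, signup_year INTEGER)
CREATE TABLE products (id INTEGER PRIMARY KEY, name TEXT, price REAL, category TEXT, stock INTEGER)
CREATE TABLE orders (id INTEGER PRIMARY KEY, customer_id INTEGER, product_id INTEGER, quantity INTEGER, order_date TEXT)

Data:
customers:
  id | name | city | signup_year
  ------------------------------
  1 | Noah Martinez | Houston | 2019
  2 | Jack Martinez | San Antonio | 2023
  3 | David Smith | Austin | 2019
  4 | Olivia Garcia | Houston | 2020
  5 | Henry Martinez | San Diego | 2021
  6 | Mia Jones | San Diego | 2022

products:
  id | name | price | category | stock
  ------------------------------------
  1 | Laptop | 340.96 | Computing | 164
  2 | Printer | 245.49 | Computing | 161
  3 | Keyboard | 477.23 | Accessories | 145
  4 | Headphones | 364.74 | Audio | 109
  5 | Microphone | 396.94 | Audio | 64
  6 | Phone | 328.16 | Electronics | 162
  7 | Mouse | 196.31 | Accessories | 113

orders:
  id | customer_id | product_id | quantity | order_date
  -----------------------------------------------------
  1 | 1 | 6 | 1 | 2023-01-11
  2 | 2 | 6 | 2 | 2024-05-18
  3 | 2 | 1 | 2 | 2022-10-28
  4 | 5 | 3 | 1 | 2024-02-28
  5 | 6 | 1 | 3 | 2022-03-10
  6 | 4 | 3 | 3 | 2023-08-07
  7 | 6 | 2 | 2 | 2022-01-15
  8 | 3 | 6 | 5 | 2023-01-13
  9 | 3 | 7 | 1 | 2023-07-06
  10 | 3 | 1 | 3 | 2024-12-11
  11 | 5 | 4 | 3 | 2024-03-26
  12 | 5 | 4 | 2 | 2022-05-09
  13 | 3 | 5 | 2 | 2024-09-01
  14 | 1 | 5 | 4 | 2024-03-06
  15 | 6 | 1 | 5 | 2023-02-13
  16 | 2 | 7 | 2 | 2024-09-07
SELECT name, price FROM products ORDER BY price DESC LIMIT 2

Execution result:
name | price
Keyboard | 477.23
Microphone | 396.94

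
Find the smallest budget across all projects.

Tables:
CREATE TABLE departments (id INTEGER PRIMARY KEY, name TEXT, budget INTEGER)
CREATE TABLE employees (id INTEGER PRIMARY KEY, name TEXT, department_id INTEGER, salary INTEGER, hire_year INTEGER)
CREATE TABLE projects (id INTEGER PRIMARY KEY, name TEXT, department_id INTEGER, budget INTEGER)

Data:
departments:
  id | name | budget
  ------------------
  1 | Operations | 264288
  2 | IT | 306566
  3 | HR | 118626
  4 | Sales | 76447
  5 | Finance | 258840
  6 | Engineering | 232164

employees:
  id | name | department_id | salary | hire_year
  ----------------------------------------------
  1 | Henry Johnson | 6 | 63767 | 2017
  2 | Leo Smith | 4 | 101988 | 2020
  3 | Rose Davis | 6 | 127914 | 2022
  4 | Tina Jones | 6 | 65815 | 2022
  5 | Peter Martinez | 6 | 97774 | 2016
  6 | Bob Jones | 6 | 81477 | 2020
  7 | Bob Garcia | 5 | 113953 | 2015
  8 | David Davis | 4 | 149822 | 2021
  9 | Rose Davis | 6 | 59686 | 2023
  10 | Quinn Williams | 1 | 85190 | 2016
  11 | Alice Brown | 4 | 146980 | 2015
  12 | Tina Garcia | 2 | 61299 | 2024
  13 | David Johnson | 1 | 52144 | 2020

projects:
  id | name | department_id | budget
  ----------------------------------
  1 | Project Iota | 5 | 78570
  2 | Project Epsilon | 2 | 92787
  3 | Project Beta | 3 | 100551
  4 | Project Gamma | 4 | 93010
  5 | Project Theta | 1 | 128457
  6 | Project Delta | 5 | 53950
SELECT MIN(budget) FROM projects

Execution result:
53950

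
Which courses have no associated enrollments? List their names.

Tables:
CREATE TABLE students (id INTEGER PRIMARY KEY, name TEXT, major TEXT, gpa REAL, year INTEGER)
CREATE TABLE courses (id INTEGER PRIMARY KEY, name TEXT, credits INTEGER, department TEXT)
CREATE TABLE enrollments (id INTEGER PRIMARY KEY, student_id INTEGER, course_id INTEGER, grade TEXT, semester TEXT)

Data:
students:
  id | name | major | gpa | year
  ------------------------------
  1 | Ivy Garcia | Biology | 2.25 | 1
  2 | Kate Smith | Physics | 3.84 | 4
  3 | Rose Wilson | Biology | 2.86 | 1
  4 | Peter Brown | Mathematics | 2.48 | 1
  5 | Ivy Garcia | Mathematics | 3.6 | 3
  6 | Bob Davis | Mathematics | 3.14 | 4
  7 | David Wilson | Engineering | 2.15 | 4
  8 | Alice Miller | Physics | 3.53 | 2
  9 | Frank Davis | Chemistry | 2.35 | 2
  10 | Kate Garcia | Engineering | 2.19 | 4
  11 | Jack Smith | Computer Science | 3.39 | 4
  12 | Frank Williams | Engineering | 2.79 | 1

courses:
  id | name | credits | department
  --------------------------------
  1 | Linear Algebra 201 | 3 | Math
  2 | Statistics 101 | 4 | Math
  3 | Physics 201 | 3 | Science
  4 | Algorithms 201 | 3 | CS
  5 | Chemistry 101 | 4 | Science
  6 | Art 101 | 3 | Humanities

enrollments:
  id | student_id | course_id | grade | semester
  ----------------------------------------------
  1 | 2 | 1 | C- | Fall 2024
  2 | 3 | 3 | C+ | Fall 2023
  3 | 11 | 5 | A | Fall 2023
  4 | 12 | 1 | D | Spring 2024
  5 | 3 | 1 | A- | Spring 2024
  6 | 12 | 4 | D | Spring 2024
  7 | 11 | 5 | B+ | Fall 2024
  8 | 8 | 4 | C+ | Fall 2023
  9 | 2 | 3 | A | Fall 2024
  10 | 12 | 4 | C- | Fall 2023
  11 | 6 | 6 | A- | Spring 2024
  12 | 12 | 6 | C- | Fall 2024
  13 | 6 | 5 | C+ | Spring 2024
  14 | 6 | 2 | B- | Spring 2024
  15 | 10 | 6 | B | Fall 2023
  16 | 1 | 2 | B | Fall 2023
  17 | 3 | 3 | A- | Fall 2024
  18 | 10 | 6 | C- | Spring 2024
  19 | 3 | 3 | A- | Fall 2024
SELECT p.name FROM courses p LEFT JOIN enrollments c ON c.course_id = p.id WHERE c.id IS NULL

Execution result:
(no rows)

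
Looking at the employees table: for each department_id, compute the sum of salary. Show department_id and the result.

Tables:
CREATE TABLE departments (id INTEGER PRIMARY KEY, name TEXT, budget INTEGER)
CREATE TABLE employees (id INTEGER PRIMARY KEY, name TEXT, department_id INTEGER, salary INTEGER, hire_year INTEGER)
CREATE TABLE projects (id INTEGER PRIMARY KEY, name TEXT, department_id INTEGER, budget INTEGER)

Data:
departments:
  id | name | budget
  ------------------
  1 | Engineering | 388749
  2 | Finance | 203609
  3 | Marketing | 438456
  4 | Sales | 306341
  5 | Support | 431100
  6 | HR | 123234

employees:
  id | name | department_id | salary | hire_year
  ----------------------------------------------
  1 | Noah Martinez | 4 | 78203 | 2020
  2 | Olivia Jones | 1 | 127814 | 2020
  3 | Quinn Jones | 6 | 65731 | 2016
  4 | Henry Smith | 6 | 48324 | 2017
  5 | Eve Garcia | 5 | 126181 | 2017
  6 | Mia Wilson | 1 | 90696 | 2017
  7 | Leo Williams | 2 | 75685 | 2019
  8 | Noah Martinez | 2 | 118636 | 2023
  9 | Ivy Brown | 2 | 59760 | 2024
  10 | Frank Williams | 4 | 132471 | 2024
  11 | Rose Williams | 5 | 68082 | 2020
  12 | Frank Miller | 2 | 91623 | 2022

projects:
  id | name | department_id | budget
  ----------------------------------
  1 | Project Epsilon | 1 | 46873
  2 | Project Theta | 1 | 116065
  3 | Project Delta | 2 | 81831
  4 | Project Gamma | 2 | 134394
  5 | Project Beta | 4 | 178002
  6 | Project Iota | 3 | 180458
SELECT department_id, SUM(salary) AS sum_salary FROM employees GROUP BY department_id

Execution result:
department_id | sum_salary
1 | 218510
2 | 345704
4 | 210674
5 | 194263
6 | 114055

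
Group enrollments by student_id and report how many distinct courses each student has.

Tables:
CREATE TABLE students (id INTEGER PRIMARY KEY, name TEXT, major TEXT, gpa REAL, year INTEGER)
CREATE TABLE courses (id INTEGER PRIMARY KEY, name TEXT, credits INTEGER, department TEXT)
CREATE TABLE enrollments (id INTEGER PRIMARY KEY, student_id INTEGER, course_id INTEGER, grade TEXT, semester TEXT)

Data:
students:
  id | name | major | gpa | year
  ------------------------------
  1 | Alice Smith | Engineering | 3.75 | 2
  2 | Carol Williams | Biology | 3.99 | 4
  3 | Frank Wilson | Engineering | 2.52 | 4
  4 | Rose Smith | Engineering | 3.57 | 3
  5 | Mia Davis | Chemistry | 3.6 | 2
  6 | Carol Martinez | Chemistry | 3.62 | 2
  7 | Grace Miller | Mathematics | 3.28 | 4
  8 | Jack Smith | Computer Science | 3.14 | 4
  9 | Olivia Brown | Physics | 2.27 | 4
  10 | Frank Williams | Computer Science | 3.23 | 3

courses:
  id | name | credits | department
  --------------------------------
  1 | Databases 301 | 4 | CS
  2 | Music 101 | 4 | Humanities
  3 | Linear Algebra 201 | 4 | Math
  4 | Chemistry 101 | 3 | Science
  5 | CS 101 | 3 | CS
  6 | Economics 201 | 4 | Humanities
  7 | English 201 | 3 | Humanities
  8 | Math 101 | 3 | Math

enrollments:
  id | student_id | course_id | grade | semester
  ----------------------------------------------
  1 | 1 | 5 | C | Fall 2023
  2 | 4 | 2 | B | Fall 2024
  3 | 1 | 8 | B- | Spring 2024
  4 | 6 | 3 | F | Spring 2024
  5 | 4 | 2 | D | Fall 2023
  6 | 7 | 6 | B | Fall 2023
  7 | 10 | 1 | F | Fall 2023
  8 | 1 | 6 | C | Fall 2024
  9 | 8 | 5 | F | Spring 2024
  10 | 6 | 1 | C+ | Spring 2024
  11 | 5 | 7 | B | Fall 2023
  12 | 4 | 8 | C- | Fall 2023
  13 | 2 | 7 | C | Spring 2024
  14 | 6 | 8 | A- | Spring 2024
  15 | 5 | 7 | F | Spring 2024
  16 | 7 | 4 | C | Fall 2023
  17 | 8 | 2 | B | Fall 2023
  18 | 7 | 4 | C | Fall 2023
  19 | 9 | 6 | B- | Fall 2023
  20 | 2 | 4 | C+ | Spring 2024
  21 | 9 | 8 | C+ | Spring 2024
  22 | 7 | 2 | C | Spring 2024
SELECT student_id, COUNT(DISTINCT course_id) AS distinct_course_count FROM enrollments GROUP BY student_id

Execution result:
student_id | distinct_course_count
1 | 3
2 | 2
4 | 2
5 | 1
6 | 3
7 | 3
8 | 2
9 | 2
10 | 1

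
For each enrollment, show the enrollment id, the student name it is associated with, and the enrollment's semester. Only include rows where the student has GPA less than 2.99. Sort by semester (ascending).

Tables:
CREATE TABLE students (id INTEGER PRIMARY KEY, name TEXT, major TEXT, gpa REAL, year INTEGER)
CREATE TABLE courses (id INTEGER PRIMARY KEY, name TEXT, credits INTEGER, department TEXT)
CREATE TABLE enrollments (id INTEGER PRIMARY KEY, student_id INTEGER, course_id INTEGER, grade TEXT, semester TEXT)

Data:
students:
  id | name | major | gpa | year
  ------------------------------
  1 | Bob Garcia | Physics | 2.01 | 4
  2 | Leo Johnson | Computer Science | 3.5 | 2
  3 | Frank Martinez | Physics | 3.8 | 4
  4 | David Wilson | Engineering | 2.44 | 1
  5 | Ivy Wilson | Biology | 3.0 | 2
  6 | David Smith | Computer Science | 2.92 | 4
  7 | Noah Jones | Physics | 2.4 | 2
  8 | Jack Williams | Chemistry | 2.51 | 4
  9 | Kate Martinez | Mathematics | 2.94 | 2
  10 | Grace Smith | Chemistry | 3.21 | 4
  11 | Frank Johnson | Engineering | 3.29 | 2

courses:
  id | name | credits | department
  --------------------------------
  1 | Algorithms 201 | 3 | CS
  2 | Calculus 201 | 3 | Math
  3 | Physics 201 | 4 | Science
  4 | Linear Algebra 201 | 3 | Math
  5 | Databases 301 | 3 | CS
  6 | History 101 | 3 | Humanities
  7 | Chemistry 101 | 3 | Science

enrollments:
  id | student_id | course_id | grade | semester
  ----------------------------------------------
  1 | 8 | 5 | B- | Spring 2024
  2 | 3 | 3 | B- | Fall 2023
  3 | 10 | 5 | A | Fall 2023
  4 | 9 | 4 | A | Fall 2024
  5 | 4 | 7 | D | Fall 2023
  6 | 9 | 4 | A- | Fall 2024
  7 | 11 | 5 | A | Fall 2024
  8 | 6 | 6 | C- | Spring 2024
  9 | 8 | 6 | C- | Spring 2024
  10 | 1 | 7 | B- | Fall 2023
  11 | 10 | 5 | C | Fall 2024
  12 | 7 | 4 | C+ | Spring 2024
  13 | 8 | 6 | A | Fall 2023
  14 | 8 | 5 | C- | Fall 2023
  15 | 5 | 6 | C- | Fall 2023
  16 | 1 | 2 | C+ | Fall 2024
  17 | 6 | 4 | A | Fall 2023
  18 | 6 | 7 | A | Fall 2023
SELECT c.id, p.name AS student, c.semester FROM enrollments c JOIN students p ON c.student_id = p.id WHERE p.gpa < 2.99 ORDER BY c.semester ASC

Execution result:
id | student | semester
5 | David Wilson | Fall 2023
10 | Bob Garcia | Fall 2023
13 | Jack Williams | Fall 2023
14 | Jack Williams | Fall 2023
17 | David Smith | Fall 2023
18 | David Smith | Fall 2023
4 | Kate Martinez | Fall 2024
6 | Kate Martinez | Fall 2024
16 | Bob Garcia | Fall 2024
1 | Jack Williams | Spring 2024
8 | David Smith | Spring 2024
9 | Jack Williams | Spring 2024
12 | Noah Jones | Spring 2024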